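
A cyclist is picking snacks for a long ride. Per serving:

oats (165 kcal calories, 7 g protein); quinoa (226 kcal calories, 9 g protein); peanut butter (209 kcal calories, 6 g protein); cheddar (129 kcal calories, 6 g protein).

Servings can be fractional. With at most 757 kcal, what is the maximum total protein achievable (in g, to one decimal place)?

Protein per kcal: cheddar 0.04651, oats 0.04242, quinoa 0.03982, peanut butter 0.02871.
With no serving limits, spend the whole calories allowance on cheddar: 757 kcal / 129 kcal × 6 g = 35.2 g.

35.2 g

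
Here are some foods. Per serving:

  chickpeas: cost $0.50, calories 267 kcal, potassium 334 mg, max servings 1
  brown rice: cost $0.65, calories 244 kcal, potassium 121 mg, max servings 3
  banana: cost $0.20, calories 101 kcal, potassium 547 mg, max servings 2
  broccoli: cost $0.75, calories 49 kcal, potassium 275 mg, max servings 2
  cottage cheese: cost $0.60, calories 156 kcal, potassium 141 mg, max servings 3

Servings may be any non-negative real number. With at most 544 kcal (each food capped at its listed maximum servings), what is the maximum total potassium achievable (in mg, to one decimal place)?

1949.2 mg

Potassium per kcal: broccoli 5.612, banana 5.416, chickpeas 1.251, cottage cheese 0.9038, brown rice 0.4959.
Take 2 servings of broccoli: uses 98 kcal, +550.0 mg potassium (running total 550.0 mg).
Take 2 servings of banana: uses 202 kcal, +1094.0 mg potassium (running total 1644.0 mg).
Take 0.9139 servings of chickpeas: uses 244 kcal, +305.2 mg potassium (running total 1949.2 mg).
Greedy by best ratio exhausts the calories allowance optimally: 1949.2 mg.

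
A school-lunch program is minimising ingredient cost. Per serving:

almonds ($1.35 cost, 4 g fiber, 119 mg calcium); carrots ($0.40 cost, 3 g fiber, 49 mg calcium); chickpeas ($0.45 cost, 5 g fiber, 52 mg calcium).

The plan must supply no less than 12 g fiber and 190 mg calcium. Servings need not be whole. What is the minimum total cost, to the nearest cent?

$1.56

This is a tiny linear program; its minimum lies at a vertex of the feasible set. List the vertices and price them.
almonds only: max(12/4, 190/119) = 3 servings → $4.05.
carrots only: max(12/3, 190/49) = 4 servings → $1.60.
chickpeas only: max(12/5, 190/52) = 3.654 servings → $1.64.
almonds + carrots: the both-tight solution has a negative serving — not a feasible corner.
almonds + chickpeas with both tight: 0.8424 servings and 1.726 servings → $1.91.
carrots + chickpeas with both tight: 3.663 servings and 0.2022 servings → $1.56.
The minimum over all feasible corners is $1.56.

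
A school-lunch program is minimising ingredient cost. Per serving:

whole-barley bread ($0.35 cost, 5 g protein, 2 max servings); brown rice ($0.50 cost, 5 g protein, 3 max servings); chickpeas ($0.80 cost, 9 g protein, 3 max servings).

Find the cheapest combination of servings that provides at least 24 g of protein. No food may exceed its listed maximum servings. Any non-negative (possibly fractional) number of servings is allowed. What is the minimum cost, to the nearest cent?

Cost per g of protein: whole-barley bread $0.0700, chickpeas $0.0889, brown rice $0.1000.
Take 2 servings of whole-barley bread: +10.0 g protein for $0.70 (total $0.70, still need 14.0 g).
Take 1.556 servings of chickpeas: +14.0 g protein for $1.24 (total $1.94, still need 0.0 g).
Greedy by cheapest-per-g is optimal for a single linear constraint, so the minimum cost is $1.94.

$1.94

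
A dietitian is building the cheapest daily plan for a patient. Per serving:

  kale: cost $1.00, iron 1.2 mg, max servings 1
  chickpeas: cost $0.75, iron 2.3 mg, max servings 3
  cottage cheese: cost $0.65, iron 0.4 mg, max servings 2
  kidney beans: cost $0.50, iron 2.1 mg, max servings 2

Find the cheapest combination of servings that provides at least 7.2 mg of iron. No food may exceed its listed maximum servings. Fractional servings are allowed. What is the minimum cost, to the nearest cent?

$1.98

Cost per mg of iron: kidney beans $0.2381, chickpeas $0.3261, kale $0.8333, cottage cheese $1.6250.
Take 2 servings of kidney beans: +4.2 mg iron for $1.00 (total $1.00, still need 3.0 mg).
Take 1.304 servings of chickpeas: +3.0 mg iron for $0.98 (total $1.98, still need 0.0 mg).
Greedy by cheapest-per-mg is optimal for a single linear constraint, so the minimum cost is $1.98.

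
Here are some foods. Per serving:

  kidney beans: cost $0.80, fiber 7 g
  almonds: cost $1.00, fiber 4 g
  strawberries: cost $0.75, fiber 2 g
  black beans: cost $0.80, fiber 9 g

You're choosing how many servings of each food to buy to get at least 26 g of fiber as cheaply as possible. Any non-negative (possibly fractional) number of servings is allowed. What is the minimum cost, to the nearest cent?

Cost per g of fiber: black beans $0.0889, kidney beans $0.1143, almonds $0.2500, strawberries $0.3750.
With no serving limits, use only black beans: 26 g / 9 g = 2.889 servings × $0.80 = $2.31.

$2.31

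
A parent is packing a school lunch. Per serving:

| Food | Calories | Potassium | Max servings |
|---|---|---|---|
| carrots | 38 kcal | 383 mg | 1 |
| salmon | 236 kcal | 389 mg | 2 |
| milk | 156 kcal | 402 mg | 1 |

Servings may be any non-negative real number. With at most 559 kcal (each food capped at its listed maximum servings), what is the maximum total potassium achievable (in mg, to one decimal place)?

1386.6 mg

Potassium per kcal: carrots 10.08, milk 2.577, salmon 1.648.
Take 1 serving of carrots: uses 38 kcal, +383.0 mg potassium (running total 383.0 mg).
Take 1 serving of milk: uses 156 kcal, +402.0 mg potassium (running total 785.0 mg).
Take 1.547 servings of salmon: uses 365 kcal, +601.6 mg potassium (running total 1386.6 mg).
Greedy by best ratio exhausts the calories allowance optimally: 1386.6 mg.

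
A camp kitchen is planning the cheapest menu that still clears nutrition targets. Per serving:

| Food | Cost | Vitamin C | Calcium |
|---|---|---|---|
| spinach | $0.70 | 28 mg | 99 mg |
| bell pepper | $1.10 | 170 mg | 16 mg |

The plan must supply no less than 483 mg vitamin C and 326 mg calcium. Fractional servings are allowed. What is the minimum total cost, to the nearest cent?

This is a tiny linear program; its minimum lies at a vertex of the feasible set. List the vertices and price them.
spinach only: max(483/28, 326/99) = 17.25 servings → $12.07.
bell pepper only: max(483/170, 326/16) = 20.38 servings → $22.41.
spinach + bell pepper with both tight: 2.911 servings and 2.362 servings → $4.64.
Cheapest feasible corner: $4.64.

$4.64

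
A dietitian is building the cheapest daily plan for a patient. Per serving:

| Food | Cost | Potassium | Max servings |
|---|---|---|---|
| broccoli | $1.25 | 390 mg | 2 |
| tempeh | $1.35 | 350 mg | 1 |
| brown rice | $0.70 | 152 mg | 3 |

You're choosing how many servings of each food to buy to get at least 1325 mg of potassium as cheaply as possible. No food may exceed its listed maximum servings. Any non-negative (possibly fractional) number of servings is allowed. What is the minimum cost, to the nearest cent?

Cost per mg of potassium: broccoli $0.0032, tempeh $0.0039, brown rice $0.0046.
Take 2 servings of broccoli: +780.0 mg potassium for $2.50 (total $2.50, still need 545.0 mg).
Take 1 serving of tempeh: +350.0 mg potassium for $1.35 (total $3.85, still need 195.0 mg).
Take 1.283 servings of brown rice: +195.0 mg potassium for $0.90 (total $4.75, still need 0.0 mg).
Filling from the cheapest source first is optimal under one linear minimum: $4.75.

$4.75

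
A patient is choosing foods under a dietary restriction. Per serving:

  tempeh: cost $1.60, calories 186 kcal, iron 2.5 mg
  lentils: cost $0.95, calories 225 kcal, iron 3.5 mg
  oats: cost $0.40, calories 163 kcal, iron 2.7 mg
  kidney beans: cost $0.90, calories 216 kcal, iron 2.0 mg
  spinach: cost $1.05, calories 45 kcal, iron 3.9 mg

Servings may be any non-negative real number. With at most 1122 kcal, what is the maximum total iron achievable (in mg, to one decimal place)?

Iron per kcal: spinach 0.08667, oats 0.01656, lentils 0.01556, tempeh 0.01344, kidney beans 0.009259.
With no serving limits, spend the whole calories allowance on spinach: 1122 kcal / 45 kcal × 3.9 mg = 97.2 mg.

97.2 mg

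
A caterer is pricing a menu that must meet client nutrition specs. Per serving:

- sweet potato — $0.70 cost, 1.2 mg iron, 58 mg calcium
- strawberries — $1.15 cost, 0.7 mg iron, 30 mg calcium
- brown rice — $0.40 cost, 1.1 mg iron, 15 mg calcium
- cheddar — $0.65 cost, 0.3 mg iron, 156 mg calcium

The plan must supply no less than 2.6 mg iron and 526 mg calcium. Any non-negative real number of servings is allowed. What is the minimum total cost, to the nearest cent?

For a min-cost LP with two ≥-constraints, a basic feasible solution has at most two positive variables.
sweet potato only: max(2.6/1.2, 526/58) = 9.069 servings → $6.35.
strawberries only: max(2.6/0.7, 526/30) = 17.53 servings → $20.16.
brown rice only: max(2.6/1.1, 526/15) = 35.07 servings → $14.03.
cheddar only: max(2.6/0.3, 526/156) = 8.667 servings → $5.63.
sweet potato + strawberries: the both-tight solution has a negative serving — not a feasible corner.
sweet potato + brown rice with both targets exact would need a negative amount; discard.
sweet potato + cheddar with both tight: 1.459 servings and 2.829 servings → $2.86.
strawberries + brown rice with both targets exact would need a negative amount; discard.
strawberries + cheddar with both tight: 2.473 servings and 2.896 servings → $4.73.
brown rice + cheddar with both tight: 1.483 servings and 3.229 servings → $2.69.
Cheapest feasible corner: $2.69.

$2.69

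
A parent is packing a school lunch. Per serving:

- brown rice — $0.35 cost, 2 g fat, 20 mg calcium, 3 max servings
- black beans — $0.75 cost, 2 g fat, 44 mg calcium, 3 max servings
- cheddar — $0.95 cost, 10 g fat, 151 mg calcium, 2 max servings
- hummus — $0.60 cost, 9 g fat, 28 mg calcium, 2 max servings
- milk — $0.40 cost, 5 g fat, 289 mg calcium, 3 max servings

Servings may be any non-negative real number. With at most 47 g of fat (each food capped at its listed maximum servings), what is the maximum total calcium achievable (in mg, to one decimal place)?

1361.0 mg

Calcium per g fat: milk 57.8, black beans 22, cheddar 15.1, brown rice 10, hummus 3.111.
Take 3 servings of milk: uses 15 g fat, +867.0 mg calcium (running total 867.0 mg).
Take 3 servings of black beans: uses 6 g fat, +132.0 mg calcium (running total 999.0 mg).
Take 2 servings of cheddar: uses 20 g fat, +302.0 mg calcium (running total 1301.0 mg).
Take 3 servings of brown rice: uses 6 g fat, +60.0 mg calcium (running total 1361.0 mg).
Greedy by best ratio exhausts the fat allowance optimally: 1361.0 mg.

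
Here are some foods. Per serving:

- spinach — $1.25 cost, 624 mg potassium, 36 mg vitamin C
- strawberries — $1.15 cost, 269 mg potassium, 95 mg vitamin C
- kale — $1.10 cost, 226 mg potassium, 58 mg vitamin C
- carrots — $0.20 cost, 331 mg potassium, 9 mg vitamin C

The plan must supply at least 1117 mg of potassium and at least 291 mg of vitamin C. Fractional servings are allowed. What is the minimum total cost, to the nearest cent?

$3.61

A basic optimal solution has at most two foods positive. Try each food alone and each pair with both targets met exactly.
spinach only: max(1117/624, 291/36) = 8.083 servings → $10.10.
strawberries only: max(1117/269, 291/95) = 4.152 servings → $4.78.
kale only: max(1117/226, 291/58) = 5.017 servings → $5.52.
carrots only: max(1117/331, 291/9) = 32.33 servings → $6.47.
spinach + strawberries with both tight: 0.5613 servings and 2.85 servings → $3.98.
spinach + kale: intersection lies outside the first quadrant.
spinach + carrots with both targets exact would need a negative amount; discard.
strawberries + kale with both tight: 0.167 servings and 4.744 servings → $5.41.
strawberries + carrots with both tight: 2.972 servings and 0.9591 servings → $3.61.
kale + carrots: intersection lies outside the first quadrant.
Cheapest feasible corner: $3.61.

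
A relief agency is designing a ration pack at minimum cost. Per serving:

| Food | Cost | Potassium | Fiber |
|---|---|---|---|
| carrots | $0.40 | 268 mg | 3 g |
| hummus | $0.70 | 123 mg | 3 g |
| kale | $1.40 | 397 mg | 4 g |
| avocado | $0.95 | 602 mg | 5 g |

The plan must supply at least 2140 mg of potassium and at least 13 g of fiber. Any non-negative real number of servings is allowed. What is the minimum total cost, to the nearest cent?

$3.19

With two linear requirements the optimum uses one or two foods; enumerate the corners.
carrots only: max(2140/268, 13/3) = 7.985 servings → $3.19.
hummus only: max(2140/123, 13/3) = 17.4 servings → $12.18.
kale only: max(2140/397, 13/4) = 5.39 servings → $7.55.
avocado only: max(2140/602, 13/5) = 3.555 servings → $3.38.
carrots + hummus: the both-tight solution has a negative serving — not a feasible corner.
carrots + kale with both targets exact would need a negative amount; discard.
carrots + avocado: the both-tight solution has a negative serving — not a feasible corner.
hummus + kale with both targets exact would need a negative amount; discard.
hummus + avocado: the both-tight solution has a negative serving — not a feasible corner.
kale + avocado: the both-tight solution has a negative serving — not a feasible corner.
Cheapest feasible corner: $3.19.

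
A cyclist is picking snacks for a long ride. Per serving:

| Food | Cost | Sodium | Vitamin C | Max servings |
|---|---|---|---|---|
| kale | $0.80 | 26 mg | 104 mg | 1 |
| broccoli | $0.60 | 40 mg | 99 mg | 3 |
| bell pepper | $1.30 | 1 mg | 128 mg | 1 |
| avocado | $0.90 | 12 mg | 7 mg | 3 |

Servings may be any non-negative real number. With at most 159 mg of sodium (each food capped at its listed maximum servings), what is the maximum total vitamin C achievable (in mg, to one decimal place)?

536.0 mg

Vitamin C per mg sodium: bell pepper 128, kale 4, broccoli 2.475, avocado 0.5833.
Take 1 serving of bell pepper: uses 1 mg sodium, +128.0 mg vitamin C (running total 128.0 mg).
Take 1 serving of kale: uses 26 mg sodium, +104.0 mg vitamin C (running total 232.0 mg).
Take 3 servings of broccoli: uses 120 mg sodium, +297.0 mg vitamin C (running total 529.0 mg).
Take 1 serving of avocado: uses 12 mg sodium, +7.0 mg vitamin C (running total 536.0 mg).
Filling greedily by vitamin C-per-mg sodium is optimal for one linear limit, giving 536.0 mg.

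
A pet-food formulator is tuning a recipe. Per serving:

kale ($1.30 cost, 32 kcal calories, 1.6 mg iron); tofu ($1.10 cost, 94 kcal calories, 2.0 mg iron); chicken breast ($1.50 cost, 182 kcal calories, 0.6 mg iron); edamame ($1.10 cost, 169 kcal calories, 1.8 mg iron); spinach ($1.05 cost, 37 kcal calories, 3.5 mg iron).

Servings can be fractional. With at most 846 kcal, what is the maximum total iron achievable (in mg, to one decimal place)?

80.0 mg

Iron per kcal: spinach 0.09459, kale 0.05, tofu 0.02128, edamame 0.01065, chicken breast 0.003297.
With no serving limits, spend the whole calories allowance on spinach: 846 kcal / 37 kcal × 3.5 mg = 80.0 mg.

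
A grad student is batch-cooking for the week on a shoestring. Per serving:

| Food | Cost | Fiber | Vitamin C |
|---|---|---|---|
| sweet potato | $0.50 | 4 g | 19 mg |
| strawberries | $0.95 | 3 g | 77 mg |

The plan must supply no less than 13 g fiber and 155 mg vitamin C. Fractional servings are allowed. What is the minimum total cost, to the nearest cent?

sweet potato only: max(13/4, 155/19) = 8.158 servings → $4.08.
strawberries only: max(13/3, 155/77) = 4.333 servings → $4.12.
sweet potato + strawberries with both tight: 2.135 servings and 1.486 servings → $2.48.
The minimum over all feasible corners is $2.48.

$2.48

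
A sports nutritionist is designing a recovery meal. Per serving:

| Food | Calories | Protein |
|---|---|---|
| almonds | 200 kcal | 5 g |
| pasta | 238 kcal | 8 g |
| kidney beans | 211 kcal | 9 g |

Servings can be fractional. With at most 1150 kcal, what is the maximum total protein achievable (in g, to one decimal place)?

49.1 g

Protein per kcal: kidney beans 0.04265, pasta 0.03361, almonds 0.025.
With no serving limits, spend the whole calories allowance on kidney beans: 1150 kcal / 211 kcal × 9 g = 49.1 g.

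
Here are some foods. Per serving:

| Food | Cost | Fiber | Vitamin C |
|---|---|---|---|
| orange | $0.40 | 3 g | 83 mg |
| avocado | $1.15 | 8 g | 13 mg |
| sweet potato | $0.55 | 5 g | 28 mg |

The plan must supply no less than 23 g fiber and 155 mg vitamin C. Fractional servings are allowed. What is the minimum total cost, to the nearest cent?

$2.56

orange only: max(23/3, 155/83) = 7.667 servings → $3.07.
avocado only: max(23/8, 155/13) = 11.92 servings → $13.71.
sweet potato only: max(23/5, 155/28) = 5.536 servings → $3.04.
orange + avocado with both tight: 1.506 servings and 2.31 servings → $3.26.
orange + sweet potato with both tight: 0.3958 servings and 4.363 servings → $2.56.
avocado + sweet potato with both targets exact would need a negative amount; discard.
Cheapest feasible corner: $2.56.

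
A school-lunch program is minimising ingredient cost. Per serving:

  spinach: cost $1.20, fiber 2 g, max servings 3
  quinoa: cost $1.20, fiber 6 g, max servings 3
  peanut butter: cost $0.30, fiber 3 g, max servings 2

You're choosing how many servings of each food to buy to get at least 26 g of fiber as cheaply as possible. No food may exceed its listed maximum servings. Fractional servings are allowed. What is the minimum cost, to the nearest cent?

$5.40

Cost per g of fiber: peanut butter $0.1000, quinoa $0.2000, spinach $0.6000.
Take 2 servings of peanut butter: +6.0 g fiber for $0.60 (total $0.60, still need 20.0 g).
Take 3 servings of quinoa: +18.0 g fiber for $3.60 (total $4.20, still need 2.0 g).
Take 1 serving of spinach: +2.0 g fiber for $1.20 (total $5.40, still need 0.0 g).
Greedy by cheapest-per-g is optimal for a single linear constraint, so the minimum cost is $5.40.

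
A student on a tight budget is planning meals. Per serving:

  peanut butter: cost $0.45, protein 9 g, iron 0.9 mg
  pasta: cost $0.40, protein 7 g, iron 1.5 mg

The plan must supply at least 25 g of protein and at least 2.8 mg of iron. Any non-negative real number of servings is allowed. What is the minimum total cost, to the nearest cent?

$1.27

Check every corner: each single food scaled to meet both minima, and each pair solved so both constraints bind.
peanut butter only: max(25/9, 2.8/0.9) = 3.111 servings → $1.40.
pasta only: max(25/7, 2.8/1.5) = 3.571 servings → $1.43.
peanut butter + pasta with both tight: 2.486 servings and 0.375 servings → $1.27.
Cheapest feasible corner: $1.27.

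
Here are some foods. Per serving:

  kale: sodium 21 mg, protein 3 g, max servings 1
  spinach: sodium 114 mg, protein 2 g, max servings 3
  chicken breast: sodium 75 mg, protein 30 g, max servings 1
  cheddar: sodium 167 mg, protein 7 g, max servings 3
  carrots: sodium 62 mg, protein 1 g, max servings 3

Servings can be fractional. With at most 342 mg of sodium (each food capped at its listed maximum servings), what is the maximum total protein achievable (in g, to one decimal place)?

43.3 g

Protein per mg sodium: chicken breast 0.4, kale 0.1429, cheddar 0.04192, spinach 0.01754, carrots 0.01613.
Take 1 serving of chicken breast: uses 75 mg sodium, +30.0 g protein (running total 30.0 g).
Take 1 serving of kale: uses 21 mg sodium, +3.0 g protein (running total 33.0 g).
Take 1.473 servings of cheddar: uses 246 mg sodium, +10.3 g protein (running total 43.3 g).
Filling greedily by protein-per-mg sodium is optimal for one linear limit, giving 43.3 g.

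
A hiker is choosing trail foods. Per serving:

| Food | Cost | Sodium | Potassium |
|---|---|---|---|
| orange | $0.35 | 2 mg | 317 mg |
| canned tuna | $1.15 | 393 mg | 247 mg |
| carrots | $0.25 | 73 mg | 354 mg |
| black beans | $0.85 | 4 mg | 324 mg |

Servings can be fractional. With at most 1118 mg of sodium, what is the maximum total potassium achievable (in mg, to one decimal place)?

Potassium per mg sodium: orange 158.5, black beans 81, carrots 4.849, canned tuna 0.6285.
With no serving limits, spend the whole sodium allowance on orange: 1118 mg / 2 mg × 317 mg = 177203.0 mg.

177203.0 mg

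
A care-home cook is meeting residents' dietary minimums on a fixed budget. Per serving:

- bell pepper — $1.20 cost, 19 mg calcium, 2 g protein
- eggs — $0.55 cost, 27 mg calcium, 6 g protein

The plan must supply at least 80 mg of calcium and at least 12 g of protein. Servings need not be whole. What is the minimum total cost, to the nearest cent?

$1.63

bell pepper only: max(80/19, 12/2) = 6 servings → $7.20.
eggs only: max(80/27, 12/6) = 2.963 servings → $1.63.
bell pepper + eggs with both tight: 2.6 servings and 1.133 servings → $3.74.
The minimum over all feasible corners is $1.63.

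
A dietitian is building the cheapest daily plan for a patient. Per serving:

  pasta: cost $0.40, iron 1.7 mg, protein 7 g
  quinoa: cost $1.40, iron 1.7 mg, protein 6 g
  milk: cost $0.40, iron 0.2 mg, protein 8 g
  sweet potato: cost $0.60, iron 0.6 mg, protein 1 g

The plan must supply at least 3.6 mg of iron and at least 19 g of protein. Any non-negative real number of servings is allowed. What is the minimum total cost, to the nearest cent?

$1.05

This is a tiny linear program; its minimum lies at a vertex of the feasible set. List the vertices and price them.
pasta only: max(3.6/1.7, 19/7) = 2.714 servings → $1.09.
quinoa only: max(3.6/1.7, 19/6) = 3.167 servings → $4.43.
milk only: max(3.6/0.2, 19/8) = 18 servings → $7.20.
sweet potato only: max(3.6/0.6, 19/1) = 19 servings → $11.40.
pasta + quinoa: intersection lies outside the first quadrant.
pasta + milk with both tight: 2.049 servings and 0.582 servings → $1.05.
pasta + sweet potato with both targets exact would need a negative amount; discard.
quinoa + milk with both tight: 2.016 servings and 0.8629 servings → $3.17.
quinoa + sweet potato: intersection lies outside the first quadrant.
milk + sweet potato with both tight: 1.696 servings and 5.435 servings → $3.94.
So the least-cost plan costs $1.05.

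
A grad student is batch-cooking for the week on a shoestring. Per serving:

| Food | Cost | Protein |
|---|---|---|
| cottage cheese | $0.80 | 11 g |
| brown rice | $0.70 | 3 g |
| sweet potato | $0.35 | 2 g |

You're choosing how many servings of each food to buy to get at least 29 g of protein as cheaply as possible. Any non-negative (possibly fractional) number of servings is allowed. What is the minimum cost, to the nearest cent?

Cost per g of protein: cottage cheese $0.0727, sweet potato $0.1750, brown rice $0.2333.
With no serving limits, use only cottage cheese: 29 g / 11 g = 2.636 servings × $0.80 = $2.11.

$2.11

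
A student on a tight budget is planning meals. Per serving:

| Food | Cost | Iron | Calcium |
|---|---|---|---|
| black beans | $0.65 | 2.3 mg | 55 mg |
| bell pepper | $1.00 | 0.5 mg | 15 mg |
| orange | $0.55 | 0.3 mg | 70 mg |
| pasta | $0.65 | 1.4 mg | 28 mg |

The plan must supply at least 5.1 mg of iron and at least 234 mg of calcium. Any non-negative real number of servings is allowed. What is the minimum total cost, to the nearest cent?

$2.27

An LP optimum is at a vertex; with two nutrient constraints at most two foods are used. Check each candidate.
black beans only: max(5.1/2.3, 234/55) = 4.255 servings → $2.77.
bell pepper only: max(5.1/0.5, 234/15) = 15.6 servings → $15.60.
orange only: max(5.1/0.3, 234/70) = 17 servings → $9.35.
pasta only: max(5.1/1.4, 234/28) = 8.357 servings → $5.43.
black beans + bell pepper: intersection lies outside the first quadrant.
black beans + orange with both tight: 1.985 servings and 1.783 servings → $2.27.
black beans + pasta with both targets exact would need a negative amount; discard.
bell pepper + orange with both tight: 9.403 servings and 1.328 servings → $10.13.
bell pepper + pasta: intersection lies outside the first quadrant.
orange + pasta with both tight: 2.062 servings and 3.201 servings → $3.21.
Cheapest feasible corner: $2.27.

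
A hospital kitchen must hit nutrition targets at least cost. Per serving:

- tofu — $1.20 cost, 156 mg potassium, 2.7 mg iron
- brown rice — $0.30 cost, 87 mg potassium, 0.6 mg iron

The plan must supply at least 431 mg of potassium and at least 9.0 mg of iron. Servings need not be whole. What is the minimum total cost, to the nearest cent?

$4.00

With two linear requirements the optimum uses one or two foods; enumerate the corners.
tofu only: max(431/156, 9.0/2.7) = 3.333 servings → $4.00.
brown rice only: max(431/87, 9.0/0.6) = 15 servings → $4.50.
tofu + brown rice: the both-tight solution has a negative serving — not a feasible corner.
So the least-cost plan costs $4.00.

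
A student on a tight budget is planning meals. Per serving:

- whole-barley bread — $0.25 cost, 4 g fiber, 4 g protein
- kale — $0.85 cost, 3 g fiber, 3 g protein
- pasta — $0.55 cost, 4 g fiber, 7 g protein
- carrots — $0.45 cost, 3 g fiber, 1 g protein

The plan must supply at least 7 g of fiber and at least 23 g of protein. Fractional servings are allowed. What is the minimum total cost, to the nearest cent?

$1.44

This is a tiny linear program; its minimum lies at a vertex of the feasible set. List the vertices and price them.
whole-barley bread only: max(7/4, 23/4) = 5.75 servings → $1.44.
kale only: max(7/3, 23/3) = 7.667 servings → $6.52.
pasta only: max(7/4, 23/7) = 3.286 servings → $1.81.
carrots only: max(7/3, 23/1) = 23 servings → $10.35.
whole-barley bread + kale (both tight): parallel constraints — no distinct corner.
whole-barley bread + pasta: intersection lies outside the first quadrant.
whole-barley bread + carrots with both targets exact would need a negative amount; discard.
kale + pasta with both targets exact would need a negative amount; discard.
kale + carrots: the both-tight solution has a negative serving — not a feasible corner.
pasta + carrots: the both-tight solution has a negative serving — not a feasible corner.
Cheapest feasible corner: $1.44.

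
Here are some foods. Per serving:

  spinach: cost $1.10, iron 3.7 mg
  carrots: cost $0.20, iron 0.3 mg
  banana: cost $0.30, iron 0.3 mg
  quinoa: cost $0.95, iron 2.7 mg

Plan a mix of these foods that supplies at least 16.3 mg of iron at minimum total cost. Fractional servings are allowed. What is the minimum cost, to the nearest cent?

Cost per mg of iron: spinach $0.2973, quinoa $0.3519, carrots $0.6667, banana $1.0000.
With no serving limits, use only spinach: 16.3 mg / 3.7 mg = 4.405 servings × $1.10 = $4.85.

$4.85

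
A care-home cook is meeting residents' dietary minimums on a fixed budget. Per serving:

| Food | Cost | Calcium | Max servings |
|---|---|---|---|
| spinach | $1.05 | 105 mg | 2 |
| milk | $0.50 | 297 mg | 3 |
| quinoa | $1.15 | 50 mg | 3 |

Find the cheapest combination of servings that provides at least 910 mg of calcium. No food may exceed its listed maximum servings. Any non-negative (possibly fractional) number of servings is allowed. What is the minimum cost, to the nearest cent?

$1.69

Cost per mg of calcium: milk $0.0017, spinach $0.0100, quinoa $0.0230.
Take 3 servings of milk: +891.0 mg calcium for $1.50 (total $1.50, still need 19.0 mg).
Take 0.181 servings of spinach: +19.0 mg calcium for $0.19 (total $1.69, still need 0.0 mg).
Filling from the cheapest source first is optimal under one linear minimum: $1.69.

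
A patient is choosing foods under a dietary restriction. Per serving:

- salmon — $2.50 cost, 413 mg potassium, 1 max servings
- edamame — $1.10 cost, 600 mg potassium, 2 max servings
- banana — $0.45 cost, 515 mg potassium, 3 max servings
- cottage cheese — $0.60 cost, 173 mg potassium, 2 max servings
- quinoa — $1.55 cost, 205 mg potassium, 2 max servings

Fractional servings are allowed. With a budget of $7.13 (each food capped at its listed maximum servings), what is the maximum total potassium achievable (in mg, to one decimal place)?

Potassium per dollar: banana 1144, edamame 545.5, cottage cheese 288.3, salmon 165.2, quinoa 132.3.
Take 3 servings of banana: spends $1.35, +1545.0 mg potassium (running total 1545.0 mg).
Take 2 servings of edamame: spends $2.20, +1200.0 mg potassium (running total 2745.0 mg).
Take 2 servings of cottage cheese: spends $1.20, +346.0 mg potassium (running total 3091.0 mg).
Take 0.952 servings of salmon: spends $2.38, +393.2 mg potassium (running total 3484.2 mg).
Greedy by best ratio exhausts the cost allowance optimally: 3484.2 mg.

3484.2 mg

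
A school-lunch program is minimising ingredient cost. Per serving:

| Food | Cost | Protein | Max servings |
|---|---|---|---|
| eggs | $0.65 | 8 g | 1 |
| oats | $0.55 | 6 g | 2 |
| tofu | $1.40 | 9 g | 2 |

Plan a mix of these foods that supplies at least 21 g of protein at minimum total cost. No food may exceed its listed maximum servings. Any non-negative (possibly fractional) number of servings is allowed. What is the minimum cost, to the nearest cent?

Cost per g of protein: eggs $0.0813, oats $0.0917, tofu $0.1556.
Take 1 serving of eggs: +8.0 g protein for $0.65 (total $0.65, still need 13.0 g).
Take 2 servings of oats: +12.0 g protein for $1.10 (total $1.75, still need 1.0 g).
Take 0.1111 servings of tofu: +1.0 g protein for $0.16 (total $1.91, still need 0.0 g).
Filling from the cheapest source first is optimal under one linear minimum: $1.91.

$1.91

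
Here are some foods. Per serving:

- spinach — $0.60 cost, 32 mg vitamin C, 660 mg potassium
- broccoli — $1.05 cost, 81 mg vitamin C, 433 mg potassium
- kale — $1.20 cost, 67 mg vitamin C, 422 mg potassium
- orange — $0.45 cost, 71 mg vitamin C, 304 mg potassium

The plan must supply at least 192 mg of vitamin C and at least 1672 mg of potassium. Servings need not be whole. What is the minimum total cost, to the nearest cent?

$1.86

spinach only: max(192/32, 1672/660) = 6 servings → $3.60.
broccoli only: max(192/81, 1672/433) = 3.861 servings → $4.05.
kale only: max(192/67, 1672/422) = 3.962 servings → $4.75.
orange only: max(192/71, 1672/304) = 5.5 servings → $2.48.
spinach + broccoli with both tight: 1.32 servings and 1.849 servings → $2.73.
spinach + kale with both tight: 1.009 servings and 2.384 servings → $3.47.
spinach + orange with both tight: 1.625 servings and 1.972 servings → $1.86.
broccoli + kale with both targets exact would need a negative amount; discard.
broccoli + orange: the both-tight solution has a negative serving — not a feasible corner.
kale + orange: intersection lies outside the first quadrant.
So the least-cost plan costs $1.86.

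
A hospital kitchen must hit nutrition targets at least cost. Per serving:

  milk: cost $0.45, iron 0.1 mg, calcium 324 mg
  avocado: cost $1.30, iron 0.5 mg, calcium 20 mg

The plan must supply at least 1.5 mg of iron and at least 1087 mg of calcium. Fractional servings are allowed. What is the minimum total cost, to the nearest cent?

$4.51

For a min-cost LP with two ≥-constraints, a basic feasible solution has at most two positive variables.
milk only: max(1.5/0.1, 1087/324) = 15 servings → $6.75.
avocado only: max(1.5/0.5, 1087/20) = 54.35 servings → $70.66.
milk + avocado with both tight: 3.209 servings and 2.358 servings → $4.51.
The minimum over all feasible corners is $4.51.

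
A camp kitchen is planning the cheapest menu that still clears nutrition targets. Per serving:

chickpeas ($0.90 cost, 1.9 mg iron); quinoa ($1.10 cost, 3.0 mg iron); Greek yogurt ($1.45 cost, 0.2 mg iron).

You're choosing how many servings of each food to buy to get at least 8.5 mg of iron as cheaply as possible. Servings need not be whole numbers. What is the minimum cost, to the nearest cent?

Cost per mg of iron: quinoa $0.3667, chickpeas $0.4737, Greek yogurt $7.2500.
With no serving limits, use only quinoa: 8.5 mg / 3.0 mg = 2.833 servings × $1.10 = $3.12.

$3.12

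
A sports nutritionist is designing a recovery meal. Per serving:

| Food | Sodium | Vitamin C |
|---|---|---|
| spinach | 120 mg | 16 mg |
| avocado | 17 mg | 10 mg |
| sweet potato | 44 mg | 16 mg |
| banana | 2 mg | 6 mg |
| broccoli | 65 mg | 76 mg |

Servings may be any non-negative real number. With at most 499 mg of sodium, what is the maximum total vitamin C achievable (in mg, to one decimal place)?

1497.0 mg

Vitamin C per mg sodium: banana 3, broccoli 1.169, avocado 0.5882, sweet potato 0.3636, spinach 0.1333.
With no serving limits, spend the whole sodium allowance on banana: 499 mg / 2 mg × 6 mg = 1497.0 mg.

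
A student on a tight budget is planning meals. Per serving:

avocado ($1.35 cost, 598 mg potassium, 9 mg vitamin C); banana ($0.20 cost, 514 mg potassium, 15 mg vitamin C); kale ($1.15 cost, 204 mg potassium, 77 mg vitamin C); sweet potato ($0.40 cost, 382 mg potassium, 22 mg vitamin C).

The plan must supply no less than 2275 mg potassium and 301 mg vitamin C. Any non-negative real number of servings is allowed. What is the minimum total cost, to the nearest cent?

$4.01

An LP optimum is at a vertex; with two nutrient constraints at most two foods are used. Check each candidate.
avocado only: max(2275/598, 301/9) = 33.44 servings → $45.15.
banana only: max(2275/514, 301/15) = 20.07 servings → $4.01.
kale only: max(2275/204, 301/77) = 11.15 servings → $12.82.
sweet potato only: max(2275/382, 301/22) = 13.68 servings → $5.47.
avocado + banana: intersection lies outside the first quadrant.
avocado + kale with both tight: 2.573 servings and 3.608 servings → $7.62.
avocado + sweet potato: intersection lies outside the first quadrant.
banana + kale with both tight: 3.115 servings and 3.302 servings → $4.42.
banana + sweet potato: intersection lies outside the first quadrant.
kale + sweet potato with both tight: 2.605 servings and 4.564 servings → $4.82.
Cheapest feasible corner: $4.01.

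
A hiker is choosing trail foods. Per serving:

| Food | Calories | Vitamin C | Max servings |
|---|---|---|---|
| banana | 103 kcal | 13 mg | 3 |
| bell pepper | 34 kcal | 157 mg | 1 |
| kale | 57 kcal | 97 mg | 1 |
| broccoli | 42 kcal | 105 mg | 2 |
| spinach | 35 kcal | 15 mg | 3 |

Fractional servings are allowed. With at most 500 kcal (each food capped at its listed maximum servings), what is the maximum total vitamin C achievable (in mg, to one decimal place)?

Vitamin C per kcal: bell pepper 4.618, broccoli 2.5, kale 1.702, spinach 0.4286, banana 0.1262.
Take 1 serving of bell pepper: uses 34 kcal, +157.0 mg vitamin C (running total 157.0 mg).
Take 2 servings of broccoli: uses 84 kcal, +210.0 mg vitamin C (running total 367.0 mg).
Take 1 serving of kale: uses 57 kcal, +97.0 mg vitamin C (running total 464.0 mg).
Take 3 servings of spinach: uses 105 kcal, +45.0 mg vitamin C (running total 509.0 mg).
Take 2.136 servings of banana: uses 220 kcal, +27.8 mg vitamin C (running total 536.8 mg).
Filling greedily by vitamin C-per-kcal is optimal for one linear limit, giving 536.8 mg.

536.8 mg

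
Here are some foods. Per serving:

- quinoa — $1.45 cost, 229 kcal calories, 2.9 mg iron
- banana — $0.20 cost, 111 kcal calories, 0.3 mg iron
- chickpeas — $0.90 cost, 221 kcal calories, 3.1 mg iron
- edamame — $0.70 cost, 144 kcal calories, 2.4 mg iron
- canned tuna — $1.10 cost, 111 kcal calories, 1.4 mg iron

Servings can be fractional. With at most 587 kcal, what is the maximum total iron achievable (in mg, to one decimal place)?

9.8 mg

Iron per kcal: edamame 0.01667, chickpeas 0.01403, quinoa 0.01266, canned tuna 0.01261, banana 0.002703.
With no serving limits, spend the whole calories allowance on edamame: 587 kcal / 144 kcal × 2.4 mg = 9.8 mg.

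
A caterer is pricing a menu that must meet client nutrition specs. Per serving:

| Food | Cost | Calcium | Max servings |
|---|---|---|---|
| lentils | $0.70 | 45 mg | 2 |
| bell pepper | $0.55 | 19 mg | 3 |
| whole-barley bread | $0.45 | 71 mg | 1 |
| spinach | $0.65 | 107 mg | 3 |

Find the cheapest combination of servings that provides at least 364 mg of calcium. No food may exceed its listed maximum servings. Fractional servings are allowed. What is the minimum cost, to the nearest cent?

Cost per mg of calcium: spinach $0.0061, whole-barley bread $0.0063, lentils $0.0156, bell pepper $0.0289.
Take 3 servings of spinach: +321.0 mg calcium for $1.95 (total $1.95, still need 43.0 mg).
Take 0.6056 servings of whole-barley bread: +43.0 mg calcium for $0.27 (total $2.22, still need 0.0 mg).
Greedy by cheapest-per-mg is optimal for a single linear constraint, so the minimum cost is $2.22.

$2.22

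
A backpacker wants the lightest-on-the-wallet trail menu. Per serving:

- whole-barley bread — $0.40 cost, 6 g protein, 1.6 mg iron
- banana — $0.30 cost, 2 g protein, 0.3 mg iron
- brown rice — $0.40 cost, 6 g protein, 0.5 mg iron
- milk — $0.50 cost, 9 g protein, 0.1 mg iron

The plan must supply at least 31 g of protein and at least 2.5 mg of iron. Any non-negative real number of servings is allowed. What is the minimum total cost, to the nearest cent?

whole-barley bread only: max(31/6, 2.5/1.6) = 5.167 servings → $2.07.
banana only: max(31/2, 2.5/0.3) = 15.5 servings → $4.65.
brown rice only: max(31/6, 2.5/0.5) = 5.167 servings → $2.07.
milk only: max(31/9, 2.5/0.1) = 25 servings → $12.50.
whole-barley bread + banana: the both-tight solution has a negative serving — not a feasible corner.
whole-barley bread + brown rice: the both-tight solution has a negative serving — not a feasible corner.
whole-barley bread + milk with both tight: 1.406 servings and 2.507 servings → $1.82.
banana + brown rice: intersection lies outside the first quadrant.
banana + milk with both tight: 7.76 servings and 1.72 servings → $3.19.
brown rice + milk with both tight: 4.974 servings and 0.1282 servings → $2.05.
The minimum over all feasible corners is $1.82.

$1.82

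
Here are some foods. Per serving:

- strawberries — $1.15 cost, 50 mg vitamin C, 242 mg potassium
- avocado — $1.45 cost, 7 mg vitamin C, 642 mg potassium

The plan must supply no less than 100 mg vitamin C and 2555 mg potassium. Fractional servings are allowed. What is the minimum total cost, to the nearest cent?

Minimising a linear cost over {vitamin C ≥ 100, potassium ≥ 2555, servings ≥ 0} — the optimum is at a vertex, using one or two foods.
strawberries only: max(100/50, 2555/242) = 10.56 servings → $12.14.
avocado only: max(100/7, 2555/642) = 14.29 servings → $20.71.
strawberries + avocado with both tight: 1.523 servings and 3.406 servings → $6.69.
The minimum over all feasible corners is $6.69.

$6.69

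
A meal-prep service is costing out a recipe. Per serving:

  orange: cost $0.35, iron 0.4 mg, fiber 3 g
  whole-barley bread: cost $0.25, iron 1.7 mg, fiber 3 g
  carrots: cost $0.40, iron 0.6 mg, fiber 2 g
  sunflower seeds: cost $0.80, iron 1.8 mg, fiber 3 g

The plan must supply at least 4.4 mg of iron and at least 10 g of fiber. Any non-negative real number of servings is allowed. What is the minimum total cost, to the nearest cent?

The cheapest plan sits at a corner of the feasible region — with two constraints it uses at most two foods.
orange only: max(4.4/0.4, 10/3) = 11 servings → $3.85.
whole-barley bread only: max(4.4/1.7, 10/3) = 3.333 servings → $0.83.
carrots only: max(4.4/0.6, 10/2) = 7.333 servings → $2.93.
sunflower seeds only: max(4.4/1.8, 10/3) = 3.333 servings → $2.67.
orange + whole-barley bread with both tight: 0.9744 servings and 2.359 servings → $0.93.
orange + carrots with both targets exact would need a negative amount; discard.
orange + sunflower seeds with both tight: 1.143 servings and 2.19 servings → $2.15.
whole-barley bread + carrots with both tight: 1.75 servings and 2.375 servings → $1.39.
whole-barley bread + sunflower seeds: the both-tight solution has a negative serving — not a feasible corner.
carrots + sunflower seeds with both tight: 2.667 servings and 1.556 servings → $2.31.
The minimum over all feasible corners is $0.83.

$0.83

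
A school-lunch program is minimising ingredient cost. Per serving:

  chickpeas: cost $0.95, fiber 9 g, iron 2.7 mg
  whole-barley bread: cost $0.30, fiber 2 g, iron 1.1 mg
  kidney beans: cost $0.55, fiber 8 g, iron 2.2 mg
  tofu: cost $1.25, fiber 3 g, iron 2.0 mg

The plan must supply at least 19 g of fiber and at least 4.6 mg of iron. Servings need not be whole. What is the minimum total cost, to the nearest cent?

$1.31

Two binding constraints pin down two serving amounts, so the optimal mix uses at most two foods. The candidates are each food alone (scaled to the tighter of fiber/iron) and each pair with both constraints tight.
chickpeas only: max(19/9, 4.6/2.7) = 2.111 servings → $2.01.
whole-barley bread only: max(19/2, 4.6/1.1) = 9.5 servings → $2.85.
kidney beans only: max(19/8, 4.6/2.2) = 2.375 servings → $1.31.
tofu only: max(19/3, 4.6/2.0) = 6.333 servings → $7.92.
chickpeas + whole-barley bread: the both-tight solution has a negative serving — not a feasible corner.
chickpeas + kidney beans with both targets exact would need a negative amount; discard.
chickpeas + tofu with both targets exact would need a negative amount; discard.
whole-barley bread + kidney beans: intersection lies outside the first quadrant.
whole-barley bread + tofu: the both-tight solution has a negative serving — not a feasible corner.
kidney beans + tofu with both targets exact would need a negative amount; discard.
So the least-cost plan costs $1.31.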